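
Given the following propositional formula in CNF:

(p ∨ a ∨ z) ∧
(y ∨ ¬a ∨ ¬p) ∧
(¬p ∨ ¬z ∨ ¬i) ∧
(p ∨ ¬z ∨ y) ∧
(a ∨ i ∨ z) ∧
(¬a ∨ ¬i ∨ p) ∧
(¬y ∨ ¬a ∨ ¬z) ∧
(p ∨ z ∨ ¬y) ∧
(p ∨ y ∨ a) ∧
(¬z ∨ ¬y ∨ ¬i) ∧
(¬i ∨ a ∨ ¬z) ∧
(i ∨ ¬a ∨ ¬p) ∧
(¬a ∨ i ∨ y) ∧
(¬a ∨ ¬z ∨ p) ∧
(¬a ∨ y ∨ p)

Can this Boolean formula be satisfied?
Yes

Yes, the formula is satisfiable.

One satisfying assignment is: y=False, a=False, p=True, i=False, z=True

Verification: With this assignment, all 15 clauses evaluate to true.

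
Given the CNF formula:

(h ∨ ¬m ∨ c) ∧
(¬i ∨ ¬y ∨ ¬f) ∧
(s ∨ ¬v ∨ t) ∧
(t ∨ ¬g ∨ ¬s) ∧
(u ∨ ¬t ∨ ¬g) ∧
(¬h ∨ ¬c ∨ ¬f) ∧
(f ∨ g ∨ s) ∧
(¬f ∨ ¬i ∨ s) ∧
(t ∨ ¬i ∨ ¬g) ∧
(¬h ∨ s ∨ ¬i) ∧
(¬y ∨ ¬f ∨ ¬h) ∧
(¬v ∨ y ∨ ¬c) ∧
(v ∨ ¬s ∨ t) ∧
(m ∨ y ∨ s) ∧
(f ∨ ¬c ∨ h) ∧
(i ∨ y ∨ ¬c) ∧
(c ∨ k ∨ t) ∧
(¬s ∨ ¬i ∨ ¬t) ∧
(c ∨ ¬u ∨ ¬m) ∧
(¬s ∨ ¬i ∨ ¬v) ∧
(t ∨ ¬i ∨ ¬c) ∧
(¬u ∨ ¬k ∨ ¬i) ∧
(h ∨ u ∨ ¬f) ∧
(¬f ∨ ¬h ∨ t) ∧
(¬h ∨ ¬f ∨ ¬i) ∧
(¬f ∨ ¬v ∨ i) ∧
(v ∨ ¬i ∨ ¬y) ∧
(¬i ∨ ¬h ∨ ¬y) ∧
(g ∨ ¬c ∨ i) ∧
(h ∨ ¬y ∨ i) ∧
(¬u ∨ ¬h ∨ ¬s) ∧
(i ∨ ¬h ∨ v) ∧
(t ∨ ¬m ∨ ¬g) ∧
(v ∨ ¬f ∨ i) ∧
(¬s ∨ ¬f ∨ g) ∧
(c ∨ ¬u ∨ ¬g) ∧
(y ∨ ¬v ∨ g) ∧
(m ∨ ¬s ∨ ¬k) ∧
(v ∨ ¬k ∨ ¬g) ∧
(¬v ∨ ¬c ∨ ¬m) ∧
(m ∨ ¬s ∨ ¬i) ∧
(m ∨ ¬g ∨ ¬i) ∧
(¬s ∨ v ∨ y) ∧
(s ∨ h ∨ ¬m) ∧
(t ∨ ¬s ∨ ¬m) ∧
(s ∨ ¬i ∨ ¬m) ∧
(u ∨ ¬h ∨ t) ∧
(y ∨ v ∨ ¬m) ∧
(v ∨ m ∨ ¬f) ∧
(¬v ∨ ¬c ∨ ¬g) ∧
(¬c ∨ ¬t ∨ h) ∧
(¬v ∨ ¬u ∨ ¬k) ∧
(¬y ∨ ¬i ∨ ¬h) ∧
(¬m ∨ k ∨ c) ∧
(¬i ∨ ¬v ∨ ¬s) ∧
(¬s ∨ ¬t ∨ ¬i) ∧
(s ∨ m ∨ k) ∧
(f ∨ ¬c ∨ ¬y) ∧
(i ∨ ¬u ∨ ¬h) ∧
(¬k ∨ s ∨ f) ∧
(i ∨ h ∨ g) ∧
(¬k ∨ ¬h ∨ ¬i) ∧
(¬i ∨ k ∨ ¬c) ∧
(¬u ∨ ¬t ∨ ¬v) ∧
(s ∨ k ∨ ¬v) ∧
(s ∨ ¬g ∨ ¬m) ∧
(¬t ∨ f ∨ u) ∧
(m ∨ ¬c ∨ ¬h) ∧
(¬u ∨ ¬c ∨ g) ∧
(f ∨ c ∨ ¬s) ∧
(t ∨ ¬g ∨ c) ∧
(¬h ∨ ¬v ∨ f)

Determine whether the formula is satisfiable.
No

No, the formula is not satisfiable.

No assignment of truth values to the variables can make all 72 clauses true simultaneously.

The formula is UNSAT (unsatisfiable).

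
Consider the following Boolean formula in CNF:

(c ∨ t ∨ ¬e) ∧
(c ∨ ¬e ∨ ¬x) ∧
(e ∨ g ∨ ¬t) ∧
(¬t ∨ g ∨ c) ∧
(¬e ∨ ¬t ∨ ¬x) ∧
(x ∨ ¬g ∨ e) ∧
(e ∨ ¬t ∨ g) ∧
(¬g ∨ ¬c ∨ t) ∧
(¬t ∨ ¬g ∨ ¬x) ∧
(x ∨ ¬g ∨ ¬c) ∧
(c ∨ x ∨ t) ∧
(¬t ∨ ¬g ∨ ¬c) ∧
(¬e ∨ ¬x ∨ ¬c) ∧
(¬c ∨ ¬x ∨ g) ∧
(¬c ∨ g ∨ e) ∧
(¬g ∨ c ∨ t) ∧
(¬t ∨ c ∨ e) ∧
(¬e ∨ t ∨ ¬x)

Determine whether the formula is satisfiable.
Yes

Yes, the formula is satisfiable.

One satisfying assignment is: g=False, t=False, x=True, c=False, e=False

Verification: With this assignment, all 18 clauses evaluate to true.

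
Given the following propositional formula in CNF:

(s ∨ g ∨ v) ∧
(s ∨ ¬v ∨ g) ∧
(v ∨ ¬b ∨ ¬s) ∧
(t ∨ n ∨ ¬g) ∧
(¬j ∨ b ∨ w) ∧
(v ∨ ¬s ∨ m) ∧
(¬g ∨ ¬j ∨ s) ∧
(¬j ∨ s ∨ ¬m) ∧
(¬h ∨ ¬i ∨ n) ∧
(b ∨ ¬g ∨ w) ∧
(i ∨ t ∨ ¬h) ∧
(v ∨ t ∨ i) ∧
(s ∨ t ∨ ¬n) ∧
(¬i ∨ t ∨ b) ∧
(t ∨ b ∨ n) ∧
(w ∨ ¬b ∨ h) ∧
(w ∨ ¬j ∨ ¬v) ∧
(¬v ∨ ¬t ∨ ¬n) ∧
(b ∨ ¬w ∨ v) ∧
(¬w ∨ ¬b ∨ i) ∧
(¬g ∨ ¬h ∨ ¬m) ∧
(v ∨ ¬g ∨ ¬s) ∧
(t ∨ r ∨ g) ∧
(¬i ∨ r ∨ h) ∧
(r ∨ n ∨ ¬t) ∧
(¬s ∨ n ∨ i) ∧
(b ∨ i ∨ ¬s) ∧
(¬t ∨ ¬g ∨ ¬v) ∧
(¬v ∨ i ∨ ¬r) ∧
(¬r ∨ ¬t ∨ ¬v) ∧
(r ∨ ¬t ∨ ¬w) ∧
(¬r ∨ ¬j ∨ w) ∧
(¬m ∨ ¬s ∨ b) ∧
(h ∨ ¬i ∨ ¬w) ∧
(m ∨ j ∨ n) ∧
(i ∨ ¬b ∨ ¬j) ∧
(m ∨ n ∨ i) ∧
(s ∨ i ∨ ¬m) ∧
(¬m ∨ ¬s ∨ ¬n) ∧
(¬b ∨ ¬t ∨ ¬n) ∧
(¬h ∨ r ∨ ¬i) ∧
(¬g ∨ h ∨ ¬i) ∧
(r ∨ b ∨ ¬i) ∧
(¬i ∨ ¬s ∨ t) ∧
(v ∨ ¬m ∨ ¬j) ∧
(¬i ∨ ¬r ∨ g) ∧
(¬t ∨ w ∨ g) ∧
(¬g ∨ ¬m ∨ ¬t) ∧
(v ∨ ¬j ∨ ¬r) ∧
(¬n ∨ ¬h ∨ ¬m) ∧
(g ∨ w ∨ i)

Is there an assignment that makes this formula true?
No

No, the formula is not satisfiable.

No assignment of truth values to the variables can make all 51 clauses true simultaneously.

The formula is UNSAT (unsatisfiable).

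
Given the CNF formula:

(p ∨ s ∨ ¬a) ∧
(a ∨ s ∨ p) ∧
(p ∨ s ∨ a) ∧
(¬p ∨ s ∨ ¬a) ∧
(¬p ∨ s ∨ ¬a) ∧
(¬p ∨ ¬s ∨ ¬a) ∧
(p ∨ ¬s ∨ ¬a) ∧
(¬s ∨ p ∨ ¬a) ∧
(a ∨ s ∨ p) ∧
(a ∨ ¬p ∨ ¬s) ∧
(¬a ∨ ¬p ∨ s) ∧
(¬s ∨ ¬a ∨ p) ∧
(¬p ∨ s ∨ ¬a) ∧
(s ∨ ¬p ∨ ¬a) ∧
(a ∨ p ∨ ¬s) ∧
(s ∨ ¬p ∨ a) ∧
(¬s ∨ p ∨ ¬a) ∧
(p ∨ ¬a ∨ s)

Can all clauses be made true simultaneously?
No

No, the formula is not satisfiable.

No assignment of truth values to the variables can make all 18 clauses true simultaneously.

The formula is UNSAT (unsatisfiable).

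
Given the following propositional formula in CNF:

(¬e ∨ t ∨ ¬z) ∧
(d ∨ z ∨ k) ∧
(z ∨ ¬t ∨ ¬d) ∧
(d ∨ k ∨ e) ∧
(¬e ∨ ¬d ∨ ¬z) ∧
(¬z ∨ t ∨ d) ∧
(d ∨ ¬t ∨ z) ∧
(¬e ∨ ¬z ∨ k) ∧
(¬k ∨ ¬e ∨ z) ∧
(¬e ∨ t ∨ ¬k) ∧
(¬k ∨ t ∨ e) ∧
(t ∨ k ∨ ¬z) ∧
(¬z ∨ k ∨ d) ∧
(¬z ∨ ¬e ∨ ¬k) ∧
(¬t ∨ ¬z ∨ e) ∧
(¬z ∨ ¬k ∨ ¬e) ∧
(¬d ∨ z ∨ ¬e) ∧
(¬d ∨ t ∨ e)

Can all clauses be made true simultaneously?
No

No, the formula is not satisfiable.

No assignment of truth values to the variables can make all 18 clauses true simultaneously.

The formula is UNSAT (unsatisfiable).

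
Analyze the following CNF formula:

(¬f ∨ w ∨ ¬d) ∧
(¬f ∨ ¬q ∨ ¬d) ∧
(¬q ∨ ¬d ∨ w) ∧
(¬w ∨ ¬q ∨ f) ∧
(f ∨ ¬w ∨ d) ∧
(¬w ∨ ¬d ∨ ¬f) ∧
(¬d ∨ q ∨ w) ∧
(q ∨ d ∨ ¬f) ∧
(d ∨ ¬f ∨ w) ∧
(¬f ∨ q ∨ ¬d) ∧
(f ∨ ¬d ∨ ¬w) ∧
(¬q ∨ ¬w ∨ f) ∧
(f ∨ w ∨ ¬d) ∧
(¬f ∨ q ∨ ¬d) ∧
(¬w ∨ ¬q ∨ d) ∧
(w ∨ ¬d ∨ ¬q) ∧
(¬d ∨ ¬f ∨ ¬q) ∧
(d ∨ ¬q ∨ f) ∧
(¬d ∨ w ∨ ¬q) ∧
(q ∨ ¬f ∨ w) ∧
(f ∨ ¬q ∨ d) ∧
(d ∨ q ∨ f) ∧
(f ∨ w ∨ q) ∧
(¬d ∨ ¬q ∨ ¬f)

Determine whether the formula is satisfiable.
No

No, the formula is not satisfiable.

No assignment of truth values to the variables can make all 24 clauses true simultaneously.

The formula is UNSAT (unsatisfiable).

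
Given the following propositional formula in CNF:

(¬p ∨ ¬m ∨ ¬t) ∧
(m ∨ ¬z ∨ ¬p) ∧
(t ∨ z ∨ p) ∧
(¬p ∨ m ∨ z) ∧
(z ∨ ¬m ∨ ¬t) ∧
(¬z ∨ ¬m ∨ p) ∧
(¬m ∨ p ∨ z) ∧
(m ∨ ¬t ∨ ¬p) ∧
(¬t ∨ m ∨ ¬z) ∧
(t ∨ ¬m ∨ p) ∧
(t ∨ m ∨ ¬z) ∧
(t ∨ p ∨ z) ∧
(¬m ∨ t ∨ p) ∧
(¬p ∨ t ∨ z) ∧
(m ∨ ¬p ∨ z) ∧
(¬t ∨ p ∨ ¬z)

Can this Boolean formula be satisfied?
Yes

Yes, the formula is satisfiable.

One satisfying assignment is: p=False, t=True, m=False, z=False

Verification: With this assignment, all 16 clauses evaluate to true.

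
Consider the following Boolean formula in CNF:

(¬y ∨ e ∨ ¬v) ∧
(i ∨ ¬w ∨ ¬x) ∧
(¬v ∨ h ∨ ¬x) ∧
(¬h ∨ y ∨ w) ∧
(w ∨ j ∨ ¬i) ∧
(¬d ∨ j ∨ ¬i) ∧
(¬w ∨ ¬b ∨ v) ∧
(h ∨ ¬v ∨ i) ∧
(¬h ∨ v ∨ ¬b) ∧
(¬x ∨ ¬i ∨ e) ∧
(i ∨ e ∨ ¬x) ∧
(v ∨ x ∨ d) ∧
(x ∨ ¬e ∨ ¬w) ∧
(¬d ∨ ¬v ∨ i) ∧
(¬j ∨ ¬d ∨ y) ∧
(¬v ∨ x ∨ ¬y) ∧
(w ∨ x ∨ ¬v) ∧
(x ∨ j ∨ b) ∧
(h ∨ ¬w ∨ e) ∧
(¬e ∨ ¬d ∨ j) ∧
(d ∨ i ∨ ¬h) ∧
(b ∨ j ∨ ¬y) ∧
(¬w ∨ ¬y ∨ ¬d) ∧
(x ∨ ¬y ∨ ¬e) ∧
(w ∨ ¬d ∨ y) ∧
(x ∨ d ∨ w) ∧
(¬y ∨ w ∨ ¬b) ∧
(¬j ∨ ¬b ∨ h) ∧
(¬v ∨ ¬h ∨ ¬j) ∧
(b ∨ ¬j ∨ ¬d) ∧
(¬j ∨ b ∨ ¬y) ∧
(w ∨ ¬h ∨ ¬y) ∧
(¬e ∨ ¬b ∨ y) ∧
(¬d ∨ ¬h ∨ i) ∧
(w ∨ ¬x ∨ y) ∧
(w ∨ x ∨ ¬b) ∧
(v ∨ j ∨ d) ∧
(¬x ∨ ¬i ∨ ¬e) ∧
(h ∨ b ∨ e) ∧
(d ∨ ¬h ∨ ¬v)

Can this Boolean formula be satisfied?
No

No, the formula is not satisfiable.

No assignment of truth values to the variables can make all 40 clauses true simultaneously.

The formula is UNSAT (unsatisfiable).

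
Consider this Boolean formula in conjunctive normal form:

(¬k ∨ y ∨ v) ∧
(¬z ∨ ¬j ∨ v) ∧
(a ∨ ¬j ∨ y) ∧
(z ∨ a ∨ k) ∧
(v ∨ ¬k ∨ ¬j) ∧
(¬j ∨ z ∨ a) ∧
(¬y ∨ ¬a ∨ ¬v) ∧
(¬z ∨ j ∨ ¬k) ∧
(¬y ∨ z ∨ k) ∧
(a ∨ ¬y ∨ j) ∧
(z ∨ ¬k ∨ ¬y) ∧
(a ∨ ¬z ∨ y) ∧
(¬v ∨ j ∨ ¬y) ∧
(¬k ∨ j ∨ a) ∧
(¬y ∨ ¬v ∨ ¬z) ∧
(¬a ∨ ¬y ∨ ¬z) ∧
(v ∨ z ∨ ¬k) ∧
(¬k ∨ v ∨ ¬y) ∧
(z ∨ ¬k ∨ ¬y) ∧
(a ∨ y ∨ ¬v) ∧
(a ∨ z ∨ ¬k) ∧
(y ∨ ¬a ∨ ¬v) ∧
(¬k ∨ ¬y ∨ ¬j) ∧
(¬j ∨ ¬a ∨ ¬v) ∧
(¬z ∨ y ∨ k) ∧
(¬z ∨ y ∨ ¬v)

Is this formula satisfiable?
Yes

Yes, the formula is satisfiable.

One satisfying assignment is: j=False, z=False, y=False, a=True, v=False, k=False

Verification: With this assignment, all 26 clauses evaluate to true.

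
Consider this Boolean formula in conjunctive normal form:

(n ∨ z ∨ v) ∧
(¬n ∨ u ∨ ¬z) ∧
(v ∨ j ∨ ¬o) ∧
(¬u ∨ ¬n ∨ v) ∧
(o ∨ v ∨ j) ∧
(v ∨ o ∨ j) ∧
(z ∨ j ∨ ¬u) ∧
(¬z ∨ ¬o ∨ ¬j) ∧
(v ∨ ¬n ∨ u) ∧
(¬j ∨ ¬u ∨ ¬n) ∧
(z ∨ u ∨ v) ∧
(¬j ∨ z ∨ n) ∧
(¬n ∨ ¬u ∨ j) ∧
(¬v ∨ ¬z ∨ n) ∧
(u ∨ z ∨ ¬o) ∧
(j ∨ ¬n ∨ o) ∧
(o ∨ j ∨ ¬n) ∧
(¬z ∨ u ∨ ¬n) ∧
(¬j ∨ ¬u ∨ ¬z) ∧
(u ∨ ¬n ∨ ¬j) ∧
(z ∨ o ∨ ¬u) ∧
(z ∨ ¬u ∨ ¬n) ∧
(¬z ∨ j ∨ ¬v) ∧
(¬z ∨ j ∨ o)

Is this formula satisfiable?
Yes

Yes, the formula is satisfiable.

One satisfying assignment is: j=False, v=True, z=False, u=False, o=False, n=False

Verification: With this assignment, all 24 clauses evaluate to true.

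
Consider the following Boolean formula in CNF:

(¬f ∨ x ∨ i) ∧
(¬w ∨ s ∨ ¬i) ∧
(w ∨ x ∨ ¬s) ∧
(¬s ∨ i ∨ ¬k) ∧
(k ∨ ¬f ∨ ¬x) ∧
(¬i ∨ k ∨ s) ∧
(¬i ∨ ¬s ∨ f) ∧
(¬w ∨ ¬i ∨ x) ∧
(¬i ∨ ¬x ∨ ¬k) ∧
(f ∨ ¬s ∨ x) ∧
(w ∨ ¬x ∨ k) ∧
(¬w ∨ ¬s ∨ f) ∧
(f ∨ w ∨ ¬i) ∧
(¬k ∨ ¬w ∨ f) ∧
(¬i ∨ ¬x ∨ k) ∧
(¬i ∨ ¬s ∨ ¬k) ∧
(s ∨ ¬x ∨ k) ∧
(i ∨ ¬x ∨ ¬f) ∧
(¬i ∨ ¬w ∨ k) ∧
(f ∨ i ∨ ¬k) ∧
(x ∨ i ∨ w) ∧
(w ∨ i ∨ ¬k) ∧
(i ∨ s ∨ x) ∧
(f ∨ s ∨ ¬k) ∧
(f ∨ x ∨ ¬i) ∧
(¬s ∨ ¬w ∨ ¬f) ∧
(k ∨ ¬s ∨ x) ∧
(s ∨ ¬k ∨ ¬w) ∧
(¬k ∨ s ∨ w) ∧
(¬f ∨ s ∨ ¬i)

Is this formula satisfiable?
No

No, the formula is not satisfiable.

No assignment of truth values to the variables can make all 30 clauses true simultaneously.

The formula is UNSAT (unsatisfiable).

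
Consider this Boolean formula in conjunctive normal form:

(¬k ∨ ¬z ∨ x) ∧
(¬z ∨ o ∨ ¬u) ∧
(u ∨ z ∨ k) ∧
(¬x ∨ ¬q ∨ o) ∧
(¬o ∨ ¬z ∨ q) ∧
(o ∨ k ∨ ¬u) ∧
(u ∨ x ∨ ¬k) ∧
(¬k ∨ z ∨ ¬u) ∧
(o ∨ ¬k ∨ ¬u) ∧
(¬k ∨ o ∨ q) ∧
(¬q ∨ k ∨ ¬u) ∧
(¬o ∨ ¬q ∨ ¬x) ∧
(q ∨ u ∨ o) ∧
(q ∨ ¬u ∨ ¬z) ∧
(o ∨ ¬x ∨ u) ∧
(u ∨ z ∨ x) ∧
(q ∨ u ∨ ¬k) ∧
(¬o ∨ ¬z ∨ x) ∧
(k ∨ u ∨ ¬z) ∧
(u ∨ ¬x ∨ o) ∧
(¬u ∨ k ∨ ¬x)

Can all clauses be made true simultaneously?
Yes

Yes, the formula is satisfiable.

One satisfying assignment is: o=True, u=True, x=False, z=False, q=False, k=False

Verification: With this assignment, all 21 clauses evaluate to true.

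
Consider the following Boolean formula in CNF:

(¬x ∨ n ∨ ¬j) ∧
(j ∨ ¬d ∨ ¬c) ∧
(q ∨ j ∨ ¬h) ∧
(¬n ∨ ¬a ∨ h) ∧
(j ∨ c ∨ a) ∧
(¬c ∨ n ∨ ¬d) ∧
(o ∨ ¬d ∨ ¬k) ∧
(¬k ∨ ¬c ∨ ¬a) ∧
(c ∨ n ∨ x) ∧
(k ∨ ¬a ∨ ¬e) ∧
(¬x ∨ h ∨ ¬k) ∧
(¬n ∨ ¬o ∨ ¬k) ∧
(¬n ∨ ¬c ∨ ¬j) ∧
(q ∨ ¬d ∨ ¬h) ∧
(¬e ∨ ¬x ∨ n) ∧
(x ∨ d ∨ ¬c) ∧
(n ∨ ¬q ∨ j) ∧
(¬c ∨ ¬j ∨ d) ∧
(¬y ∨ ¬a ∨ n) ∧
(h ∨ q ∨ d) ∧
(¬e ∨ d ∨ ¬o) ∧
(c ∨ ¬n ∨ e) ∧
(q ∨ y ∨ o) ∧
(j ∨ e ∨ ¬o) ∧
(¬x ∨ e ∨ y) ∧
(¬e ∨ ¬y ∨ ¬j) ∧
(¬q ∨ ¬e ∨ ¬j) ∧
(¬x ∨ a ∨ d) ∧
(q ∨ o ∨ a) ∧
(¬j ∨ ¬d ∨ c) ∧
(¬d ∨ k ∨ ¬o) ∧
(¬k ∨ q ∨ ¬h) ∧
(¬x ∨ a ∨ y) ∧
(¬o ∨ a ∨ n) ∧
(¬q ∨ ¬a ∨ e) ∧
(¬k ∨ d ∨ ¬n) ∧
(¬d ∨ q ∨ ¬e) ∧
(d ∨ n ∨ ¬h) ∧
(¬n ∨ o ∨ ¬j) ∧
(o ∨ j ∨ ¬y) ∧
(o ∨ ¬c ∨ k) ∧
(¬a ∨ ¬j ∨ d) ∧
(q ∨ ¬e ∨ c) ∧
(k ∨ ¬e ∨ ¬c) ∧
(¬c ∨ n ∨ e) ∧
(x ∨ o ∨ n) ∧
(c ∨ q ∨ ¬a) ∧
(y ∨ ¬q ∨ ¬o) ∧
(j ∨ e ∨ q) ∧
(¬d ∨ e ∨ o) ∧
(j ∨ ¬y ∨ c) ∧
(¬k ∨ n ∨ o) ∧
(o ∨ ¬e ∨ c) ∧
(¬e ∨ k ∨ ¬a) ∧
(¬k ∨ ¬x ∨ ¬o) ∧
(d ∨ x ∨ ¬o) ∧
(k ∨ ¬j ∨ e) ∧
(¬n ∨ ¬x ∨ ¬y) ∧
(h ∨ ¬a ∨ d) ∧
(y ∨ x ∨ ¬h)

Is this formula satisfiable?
No

No, the formula is not satisfiable.

No assignment of truth values to the variables can make all 60 clauses true simultaneously.

The formula is UNSAT (unsatisfiable).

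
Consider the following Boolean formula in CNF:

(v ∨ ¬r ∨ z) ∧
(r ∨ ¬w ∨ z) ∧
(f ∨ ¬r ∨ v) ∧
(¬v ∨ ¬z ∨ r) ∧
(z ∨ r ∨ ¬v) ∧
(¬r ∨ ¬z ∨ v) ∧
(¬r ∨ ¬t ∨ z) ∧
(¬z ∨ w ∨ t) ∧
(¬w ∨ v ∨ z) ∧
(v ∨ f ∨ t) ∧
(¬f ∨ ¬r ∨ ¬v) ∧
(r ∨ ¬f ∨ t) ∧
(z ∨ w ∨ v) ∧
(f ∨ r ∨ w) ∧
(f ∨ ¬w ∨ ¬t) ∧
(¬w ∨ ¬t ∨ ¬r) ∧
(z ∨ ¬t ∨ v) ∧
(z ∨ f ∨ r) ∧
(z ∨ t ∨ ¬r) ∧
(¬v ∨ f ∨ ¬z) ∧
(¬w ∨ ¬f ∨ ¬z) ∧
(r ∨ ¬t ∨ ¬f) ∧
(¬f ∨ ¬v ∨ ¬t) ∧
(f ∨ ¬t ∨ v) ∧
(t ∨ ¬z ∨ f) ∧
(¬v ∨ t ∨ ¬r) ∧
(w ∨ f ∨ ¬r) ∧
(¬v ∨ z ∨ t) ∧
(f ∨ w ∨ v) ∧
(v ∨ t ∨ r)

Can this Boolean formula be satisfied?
No

No, the formula is not satisfiable.

No assignment of truth values to the variables can make all 30 clauses true simultaneously.

The formula is UNSAT (unsatisfiable).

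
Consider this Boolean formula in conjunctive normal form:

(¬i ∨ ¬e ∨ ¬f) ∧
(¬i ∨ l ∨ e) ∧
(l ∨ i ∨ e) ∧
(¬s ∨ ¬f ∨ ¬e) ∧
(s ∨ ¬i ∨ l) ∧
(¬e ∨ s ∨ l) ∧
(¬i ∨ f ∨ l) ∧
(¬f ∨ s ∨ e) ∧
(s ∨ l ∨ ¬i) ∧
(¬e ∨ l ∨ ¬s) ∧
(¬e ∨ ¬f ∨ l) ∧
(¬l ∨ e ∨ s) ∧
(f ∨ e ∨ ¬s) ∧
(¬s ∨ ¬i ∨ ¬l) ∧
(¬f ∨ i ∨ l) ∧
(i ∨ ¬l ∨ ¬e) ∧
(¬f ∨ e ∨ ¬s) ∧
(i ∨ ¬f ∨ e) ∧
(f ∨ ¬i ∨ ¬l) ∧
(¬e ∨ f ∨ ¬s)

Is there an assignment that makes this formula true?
No

No, the formula is not satisfiable.

No assignment of truth values to the variables can make all 20 clauses true simultaneously.

The formula is UNSAT (unsatisfiable).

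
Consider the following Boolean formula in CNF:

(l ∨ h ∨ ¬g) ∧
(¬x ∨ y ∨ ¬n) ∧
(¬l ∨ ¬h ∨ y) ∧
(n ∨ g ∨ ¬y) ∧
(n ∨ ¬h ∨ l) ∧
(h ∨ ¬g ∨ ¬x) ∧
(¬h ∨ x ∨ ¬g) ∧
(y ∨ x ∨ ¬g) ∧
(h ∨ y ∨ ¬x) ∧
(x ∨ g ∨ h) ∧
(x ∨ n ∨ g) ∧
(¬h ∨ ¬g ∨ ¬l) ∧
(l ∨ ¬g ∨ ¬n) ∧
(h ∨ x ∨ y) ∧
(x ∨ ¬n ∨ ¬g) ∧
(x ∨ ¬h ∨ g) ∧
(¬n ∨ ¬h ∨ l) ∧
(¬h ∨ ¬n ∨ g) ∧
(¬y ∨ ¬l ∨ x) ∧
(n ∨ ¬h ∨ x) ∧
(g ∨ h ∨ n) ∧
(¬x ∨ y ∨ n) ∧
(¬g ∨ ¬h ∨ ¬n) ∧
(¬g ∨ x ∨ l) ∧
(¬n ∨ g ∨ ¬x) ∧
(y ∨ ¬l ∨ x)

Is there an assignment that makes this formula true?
No

No, the formula is not satisfiable.

No assignment of truth values to the variables can make all 26 clauses true simultaneously.

The formula is UNSAT (unsatisfiable).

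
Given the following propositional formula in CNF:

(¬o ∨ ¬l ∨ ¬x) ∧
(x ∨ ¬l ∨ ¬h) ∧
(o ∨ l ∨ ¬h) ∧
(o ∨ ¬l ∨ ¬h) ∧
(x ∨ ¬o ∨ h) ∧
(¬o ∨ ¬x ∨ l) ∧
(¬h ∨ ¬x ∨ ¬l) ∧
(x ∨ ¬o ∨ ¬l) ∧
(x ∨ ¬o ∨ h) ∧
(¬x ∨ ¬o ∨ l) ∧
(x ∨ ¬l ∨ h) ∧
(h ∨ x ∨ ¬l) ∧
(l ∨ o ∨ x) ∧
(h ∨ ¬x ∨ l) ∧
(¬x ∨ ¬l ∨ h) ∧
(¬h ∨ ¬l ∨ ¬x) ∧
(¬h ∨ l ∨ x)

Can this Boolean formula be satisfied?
No

No, the formula is not satisfiable.

No assignment of truth values to the variables can make all 17 clauses true simultaneously.

The formula is UNSAT (unsatisfiable).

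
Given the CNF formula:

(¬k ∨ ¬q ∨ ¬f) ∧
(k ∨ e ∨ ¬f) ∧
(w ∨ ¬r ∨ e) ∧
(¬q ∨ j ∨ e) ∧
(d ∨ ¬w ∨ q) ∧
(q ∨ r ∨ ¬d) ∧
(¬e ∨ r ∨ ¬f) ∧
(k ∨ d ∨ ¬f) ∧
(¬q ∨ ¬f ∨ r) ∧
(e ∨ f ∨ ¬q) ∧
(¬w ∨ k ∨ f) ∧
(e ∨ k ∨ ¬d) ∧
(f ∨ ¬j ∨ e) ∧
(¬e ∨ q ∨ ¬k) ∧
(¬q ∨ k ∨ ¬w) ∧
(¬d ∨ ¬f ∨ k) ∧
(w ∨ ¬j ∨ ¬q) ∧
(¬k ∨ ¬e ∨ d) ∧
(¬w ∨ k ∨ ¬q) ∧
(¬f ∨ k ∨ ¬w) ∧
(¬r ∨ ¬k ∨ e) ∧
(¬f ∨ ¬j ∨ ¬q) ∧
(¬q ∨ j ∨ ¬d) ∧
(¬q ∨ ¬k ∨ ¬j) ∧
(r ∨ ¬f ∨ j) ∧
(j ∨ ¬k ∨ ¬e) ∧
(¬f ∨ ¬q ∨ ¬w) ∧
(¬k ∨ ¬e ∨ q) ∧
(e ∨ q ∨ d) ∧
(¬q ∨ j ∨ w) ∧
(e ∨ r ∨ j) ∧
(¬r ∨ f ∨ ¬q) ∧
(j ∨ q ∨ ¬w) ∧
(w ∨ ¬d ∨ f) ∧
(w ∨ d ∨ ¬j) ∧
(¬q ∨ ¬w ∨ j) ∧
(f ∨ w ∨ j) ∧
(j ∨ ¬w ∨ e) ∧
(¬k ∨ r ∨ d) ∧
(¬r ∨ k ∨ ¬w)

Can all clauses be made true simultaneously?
No

No, the formula is not satisfiable.

No assignment of truth values to the variables can make all 40 clauses true simultaneously.

The formula is UNSAT (unsatisfiable).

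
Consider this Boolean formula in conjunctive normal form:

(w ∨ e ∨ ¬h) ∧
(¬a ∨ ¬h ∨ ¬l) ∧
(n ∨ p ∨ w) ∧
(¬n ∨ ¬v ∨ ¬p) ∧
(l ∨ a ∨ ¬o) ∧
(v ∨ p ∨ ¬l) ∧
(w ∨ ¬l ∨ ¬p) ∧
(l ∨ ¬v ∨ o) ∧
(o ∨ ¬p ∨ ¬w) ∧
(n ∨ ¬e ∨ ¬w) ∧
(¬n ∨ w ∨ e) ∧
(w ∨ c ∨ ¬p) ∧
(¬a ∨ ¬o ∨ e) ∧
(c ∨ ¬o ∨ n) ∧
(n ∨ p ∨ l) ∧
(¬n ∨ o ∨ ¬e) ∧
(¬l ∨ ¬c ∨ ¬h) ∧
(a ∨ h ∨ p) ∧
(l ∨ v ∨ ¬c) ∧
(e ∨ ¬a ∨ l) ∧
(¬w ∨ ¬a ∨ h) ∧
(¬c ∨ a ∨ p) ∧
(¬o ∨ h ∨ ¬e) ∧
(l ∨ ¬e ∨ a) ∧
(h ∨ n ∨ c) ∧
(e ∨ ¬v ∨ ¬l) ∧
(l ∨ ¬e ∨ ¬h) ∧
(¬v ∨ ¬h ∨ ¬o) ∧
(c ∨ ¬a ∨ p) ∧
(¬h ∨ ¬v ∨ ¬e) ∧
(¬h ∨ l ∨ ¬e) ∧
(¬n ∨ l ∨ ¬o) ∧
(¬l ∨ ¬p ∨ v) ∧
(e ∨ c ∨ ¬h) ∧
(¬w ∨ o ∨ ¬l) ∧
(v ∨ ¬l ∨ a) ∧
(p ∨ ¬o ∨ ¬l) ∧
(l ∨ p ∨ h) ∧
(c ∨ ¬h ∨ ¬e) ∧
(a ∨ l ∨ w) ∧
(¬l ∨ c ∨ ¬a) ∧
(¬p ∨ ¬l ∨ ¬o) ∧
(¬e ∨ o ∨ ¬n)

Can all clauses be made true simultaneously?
No

No, the formula is not satisfiable.

No assignment of truth values to the variables can make all 43 clauses true simultaneously.

The formula is UNSAT (unsatisfiable).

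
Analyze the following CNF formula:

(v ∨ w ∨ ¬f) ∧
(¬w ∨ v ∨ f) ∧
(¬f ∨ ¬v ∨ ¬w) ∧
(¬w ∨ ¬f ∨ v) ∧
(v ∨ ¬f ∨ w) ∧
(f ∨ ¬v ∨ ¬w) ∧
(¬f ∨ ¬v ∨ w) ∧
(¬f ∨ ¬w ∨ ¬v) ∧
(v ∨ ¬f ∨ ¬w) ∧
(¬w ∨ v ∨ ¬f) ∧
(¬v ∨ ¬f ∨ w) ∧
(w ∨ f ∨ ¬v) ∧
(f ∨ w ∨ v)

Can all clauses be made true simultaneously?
No

No, the formula is not satisfiable.

No assignment of truth values to the variables can make all 13 clauses true simultaneously.

The formula is UNSAT (unsatisfiable).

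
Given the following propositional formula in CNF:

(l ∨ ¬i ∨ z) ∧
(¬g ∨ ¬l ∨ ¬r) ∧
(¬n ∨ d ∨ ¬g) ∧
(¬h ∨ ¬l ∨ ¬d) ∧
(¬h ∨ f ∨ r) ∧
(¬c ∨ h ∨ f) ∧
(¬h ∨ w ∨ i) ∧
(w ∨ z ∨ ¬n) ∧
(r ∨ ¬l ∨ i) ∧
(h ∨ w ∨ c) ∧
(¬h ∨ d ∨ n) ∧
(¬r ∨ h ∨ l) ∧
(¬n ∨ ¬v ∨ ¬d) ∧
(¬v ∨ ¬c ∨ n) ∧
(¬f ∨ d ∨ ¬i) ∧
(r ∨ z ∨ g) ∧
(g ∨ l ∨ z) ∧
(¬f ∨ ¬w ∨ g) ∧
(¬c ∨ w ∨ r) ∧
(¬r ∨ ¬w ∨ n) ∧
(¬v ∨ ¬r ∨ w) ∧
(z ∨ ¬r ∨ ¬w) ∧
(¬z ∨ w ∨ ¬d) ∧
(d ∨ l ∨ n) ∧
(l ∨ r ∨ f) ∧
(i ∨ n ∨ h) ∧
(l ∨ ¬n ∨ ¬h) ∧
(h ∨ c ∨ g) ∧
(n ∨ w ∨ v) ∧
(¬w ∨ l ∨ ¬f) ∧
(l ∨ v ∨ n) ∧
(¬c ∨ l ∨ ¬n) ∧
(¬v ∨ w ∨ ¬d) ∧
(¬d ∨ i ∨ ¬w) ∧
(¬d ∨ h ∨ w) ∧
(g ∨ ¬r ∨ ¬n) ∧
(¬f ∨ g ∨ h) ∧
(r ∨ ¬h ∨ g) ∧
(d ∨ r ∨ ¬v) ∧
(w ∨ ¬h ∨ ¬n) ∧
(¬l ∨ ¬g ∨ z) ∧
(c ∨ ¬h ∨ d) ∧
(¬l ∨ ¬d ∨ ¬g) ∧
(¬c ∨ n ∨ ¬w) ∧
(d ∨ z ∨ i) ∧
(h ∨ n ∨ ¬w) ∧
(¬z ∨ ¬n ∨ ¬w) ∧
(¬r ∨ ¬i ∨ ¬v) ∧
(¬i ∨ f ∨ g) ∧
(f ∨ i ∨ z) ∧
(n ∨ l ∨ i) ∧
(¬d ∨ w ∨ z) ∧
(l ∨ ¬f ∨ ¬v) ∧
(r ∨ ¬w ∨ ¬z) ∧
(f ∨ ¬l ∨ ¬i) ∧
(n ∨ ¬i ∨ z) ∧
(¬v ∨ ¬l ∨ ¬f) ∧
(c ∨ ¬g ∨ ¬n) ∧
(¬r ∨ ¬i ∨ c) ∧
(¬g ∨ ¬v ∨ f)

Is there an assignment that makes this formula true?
No

No, the formula is not satisfiable.

No assignment of truth values to the variables can make all 60 clauses true simultaneously.

The formula is UNSAT (unsatisfiable).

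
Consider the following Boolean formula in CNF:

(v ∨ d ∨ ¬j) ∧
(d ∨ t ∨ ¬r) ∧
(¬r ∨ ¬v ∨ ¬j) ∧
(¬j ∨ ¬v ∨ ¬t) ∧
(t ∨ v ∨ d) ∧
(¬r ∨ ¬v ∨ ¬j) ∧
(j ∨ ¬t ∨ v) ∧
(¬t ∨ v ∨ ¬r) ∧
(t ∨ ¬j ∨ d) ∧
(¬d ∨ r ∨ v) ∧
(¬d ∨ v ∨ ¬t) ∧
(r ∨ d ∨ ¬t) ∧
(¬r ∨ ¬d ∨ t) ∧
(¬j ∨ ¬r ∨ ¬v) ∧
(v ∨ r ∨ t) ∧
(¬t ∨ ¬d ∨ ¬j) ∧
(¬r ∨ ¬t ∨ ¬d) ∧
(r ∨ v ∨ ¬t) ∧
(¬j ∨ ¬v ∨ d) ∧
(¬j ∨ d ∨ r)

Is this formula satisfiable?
Yes

Yes, the formula is satisfiable.

One satisfying assignment is: t=False, r=False, v=True, d=False, j=False

Verification: With this assignment, all 20 clauses evaluate to true.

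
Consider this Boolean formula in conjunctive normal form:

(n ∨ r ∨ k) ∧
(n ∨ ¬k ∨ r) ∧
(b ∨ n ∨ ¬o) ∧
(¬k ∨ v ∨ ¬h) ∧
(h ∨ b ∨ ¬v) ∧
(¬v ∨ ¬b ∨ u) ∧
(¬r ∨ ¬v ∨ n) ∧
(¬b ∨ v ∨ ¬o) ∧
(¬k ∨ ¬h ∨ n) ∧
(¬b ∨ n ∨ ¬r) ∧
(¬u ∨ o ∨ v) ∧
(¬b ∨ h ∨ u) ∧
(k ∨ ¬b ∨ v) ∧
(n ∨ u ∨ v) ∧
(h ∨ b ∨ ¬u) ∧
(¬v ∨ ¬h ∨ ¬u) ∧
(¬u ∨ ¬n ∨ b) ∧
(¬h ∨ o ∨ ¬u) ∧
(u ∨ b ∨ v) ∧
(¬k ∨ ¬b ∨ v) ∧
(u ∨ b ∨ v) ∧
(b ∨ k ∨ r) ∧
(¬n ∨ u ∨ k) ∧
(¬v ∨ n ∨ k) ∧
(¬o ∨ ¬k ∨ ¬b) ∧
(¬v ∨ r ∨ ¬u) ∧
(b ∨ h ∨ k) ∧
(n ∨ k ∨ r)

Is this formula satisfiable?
Yes

Yes, the formula is satisfiable.

One satisfying assignment is: o=False, k=True, b=True, r=True, u=True, n=True, h=False, v=True

Verification: With this assignment, all 28 clauses evaluate to true.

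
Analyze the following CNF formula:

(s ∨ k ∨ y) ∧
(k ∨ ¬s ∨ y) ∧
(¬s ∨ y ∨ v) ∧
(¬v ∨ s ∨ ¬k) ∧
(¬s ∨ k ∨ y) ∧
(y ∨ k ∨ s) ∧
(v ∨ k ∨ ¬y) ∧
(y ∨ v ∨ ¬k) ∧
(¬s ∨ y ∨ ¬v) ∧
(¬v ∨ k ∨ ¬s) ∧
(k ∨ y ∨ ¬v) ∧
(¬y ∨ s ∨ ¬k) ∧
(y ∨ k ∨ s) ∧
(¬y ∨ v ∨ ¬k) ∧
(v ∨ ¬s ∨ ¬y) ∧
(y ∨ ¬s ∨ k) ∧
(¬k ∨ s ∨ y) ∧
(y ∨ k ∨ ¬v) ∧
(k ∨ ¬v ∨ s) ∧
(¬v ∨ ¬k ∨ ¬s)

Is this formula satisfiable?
No

No, the formula is not satisfiable.

No assignment of truth values to the variables can make all 20 clauses true simultaneously.

The formula is UNSAT (unsatisfiable).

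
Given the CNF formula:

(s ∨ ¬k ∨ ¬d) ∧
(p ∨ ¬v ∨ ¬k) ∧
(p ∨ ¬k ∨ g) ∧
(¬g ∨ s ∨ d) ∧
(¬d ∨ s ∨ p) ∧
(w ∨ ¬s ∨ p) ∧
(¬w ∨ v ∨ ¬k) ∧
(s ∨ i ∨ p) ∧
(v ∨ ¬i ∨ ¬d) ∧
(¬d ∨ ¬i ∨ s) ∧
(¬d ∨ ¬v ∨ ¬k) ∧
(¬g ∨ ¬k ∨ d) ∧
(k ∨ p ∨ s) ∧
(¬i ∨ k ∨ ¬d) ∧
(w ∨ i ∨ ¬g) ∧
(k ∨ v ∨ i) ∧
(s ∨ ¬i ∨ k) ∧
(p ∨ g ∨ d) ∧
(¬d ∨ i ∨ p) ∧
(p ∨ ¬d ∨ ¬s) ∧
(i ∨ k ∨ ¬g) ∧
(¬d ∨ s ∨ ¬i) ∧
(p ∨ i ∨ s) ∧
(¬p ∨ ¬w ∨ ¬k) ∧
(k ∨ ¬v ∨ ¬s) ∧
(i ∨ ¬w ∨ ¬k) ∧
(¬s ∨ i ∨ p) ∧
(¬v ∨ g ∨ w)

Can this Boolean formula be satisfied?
Yes

Yes, the formula is satisfiable.

One satisfying assignment is: p=True, s=False, d=False, v=False, w=False, g=False, i=False, k=True

Verification: With this assignment, all 28 clauses evaluate to true.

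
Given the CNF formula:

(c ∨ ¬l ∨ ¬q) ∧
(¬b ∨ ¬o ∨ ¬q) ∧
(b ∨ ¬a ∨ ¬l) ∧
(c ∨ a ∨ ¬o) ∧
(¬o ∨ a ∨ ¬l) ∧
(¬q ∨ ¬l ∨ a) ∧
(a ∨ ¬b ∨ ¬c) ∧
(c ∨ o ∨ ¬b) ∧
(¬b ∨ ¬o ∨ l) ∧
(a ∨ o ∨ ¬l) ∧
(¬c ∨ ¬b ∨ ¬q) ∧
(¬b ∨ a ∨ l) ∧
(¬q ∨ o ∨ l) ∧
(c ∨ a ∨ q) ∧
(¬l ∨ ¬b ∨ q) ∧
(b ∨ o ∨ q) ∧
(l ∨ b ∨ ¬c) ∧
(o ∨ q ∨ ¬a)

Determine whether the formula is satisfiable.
Yes

Yes, the formula is satisfiable.

One satisfying assignment is: q=True, c=False, a=True, b=False, o=True, l=False

Verification: With this assignment, all 18 clauses evaluate to true.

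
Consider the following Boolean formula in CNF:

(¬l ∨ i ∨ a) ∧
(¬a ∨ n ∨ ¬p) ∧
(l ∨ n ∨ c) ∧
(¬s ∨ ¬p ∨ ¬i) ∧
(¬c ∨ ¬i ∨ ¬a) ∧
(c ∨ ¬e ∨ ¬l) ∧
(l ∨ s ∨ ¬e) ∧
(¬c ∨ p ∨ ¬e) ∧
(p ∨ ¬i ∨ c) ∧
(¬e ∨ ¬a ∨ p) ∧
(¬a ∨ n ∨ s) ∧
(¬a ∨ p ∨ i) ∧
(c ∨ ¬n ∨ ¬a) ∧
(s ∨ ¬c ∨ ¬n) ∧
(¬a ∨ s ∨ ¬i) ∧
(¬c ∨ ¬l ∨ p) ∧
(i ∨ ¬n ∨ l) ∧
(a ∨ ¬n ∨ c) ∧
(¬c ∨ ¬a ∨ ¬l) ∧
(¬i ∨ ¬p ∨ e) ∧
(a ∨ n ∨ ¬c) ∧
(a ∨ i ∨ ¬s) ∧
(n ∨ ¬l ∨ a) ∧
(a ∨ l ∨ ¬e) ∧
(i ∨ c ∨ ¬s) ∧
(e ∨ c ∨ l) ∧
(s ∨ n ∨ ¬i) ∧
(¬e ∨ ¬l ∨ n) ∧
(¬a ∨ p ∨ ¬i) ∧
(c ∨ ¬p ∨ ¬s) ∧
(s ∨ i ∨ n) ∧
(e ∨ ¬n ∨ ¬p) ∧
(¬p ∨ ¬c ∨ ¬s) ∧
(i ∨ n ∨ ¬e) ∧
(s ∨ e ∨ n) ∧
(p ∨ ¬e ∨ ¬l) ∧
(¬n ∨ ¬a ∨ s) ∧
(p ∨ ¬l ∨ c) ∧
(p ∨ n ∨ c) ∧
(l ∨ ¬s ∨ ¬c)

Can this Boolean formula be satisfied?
No

No, the formula is not satisfiable.

No assignment of truth values to the variables can make all 40 clauses true simultaneously.

The formula is UNSAT (unsatisfiable).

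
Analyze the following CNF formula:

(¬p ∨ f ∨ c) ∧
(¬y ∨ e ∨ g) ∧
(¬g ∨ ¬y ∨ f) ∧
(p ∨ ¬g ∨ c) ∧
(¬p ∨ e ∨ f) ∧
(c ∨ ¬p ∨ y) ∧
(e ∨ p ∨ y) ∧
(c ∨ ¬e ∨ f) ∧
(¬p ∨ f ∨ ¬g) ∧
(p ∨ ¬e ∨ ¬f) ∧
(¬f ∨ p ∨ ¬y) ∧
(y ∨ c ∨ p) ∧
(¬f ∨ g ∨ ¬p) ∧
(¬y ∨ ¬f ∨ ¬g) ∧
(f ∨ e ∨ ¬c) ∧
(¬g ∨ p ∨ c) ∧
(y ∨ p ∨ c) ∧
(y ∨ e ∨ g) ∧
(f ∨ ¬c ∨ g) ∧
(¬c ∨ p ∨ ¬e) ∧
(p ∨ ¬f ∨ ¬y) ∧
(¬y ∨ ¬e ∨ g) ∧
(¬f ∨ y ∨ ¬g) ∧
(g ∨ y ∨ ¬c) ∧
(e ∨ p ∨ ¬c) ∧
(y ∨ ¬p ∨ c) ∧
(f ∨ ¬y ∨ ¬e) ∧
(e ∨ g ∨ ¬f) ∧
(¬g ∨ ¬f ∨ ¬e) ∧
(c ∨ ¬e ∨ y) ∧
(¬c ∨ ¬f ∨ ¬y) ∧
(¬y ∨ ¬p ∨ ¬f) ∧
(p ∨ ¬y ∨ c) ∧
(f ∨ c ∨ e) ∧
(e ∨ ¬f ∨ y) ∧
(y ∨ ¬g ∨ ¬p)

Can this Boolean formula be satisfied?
No

No, the formula is not satisfiable.

No assignment of truth values to the variables can make all 36 clauses true simultaneously.

The formula is UNSAT (unsatisfiable).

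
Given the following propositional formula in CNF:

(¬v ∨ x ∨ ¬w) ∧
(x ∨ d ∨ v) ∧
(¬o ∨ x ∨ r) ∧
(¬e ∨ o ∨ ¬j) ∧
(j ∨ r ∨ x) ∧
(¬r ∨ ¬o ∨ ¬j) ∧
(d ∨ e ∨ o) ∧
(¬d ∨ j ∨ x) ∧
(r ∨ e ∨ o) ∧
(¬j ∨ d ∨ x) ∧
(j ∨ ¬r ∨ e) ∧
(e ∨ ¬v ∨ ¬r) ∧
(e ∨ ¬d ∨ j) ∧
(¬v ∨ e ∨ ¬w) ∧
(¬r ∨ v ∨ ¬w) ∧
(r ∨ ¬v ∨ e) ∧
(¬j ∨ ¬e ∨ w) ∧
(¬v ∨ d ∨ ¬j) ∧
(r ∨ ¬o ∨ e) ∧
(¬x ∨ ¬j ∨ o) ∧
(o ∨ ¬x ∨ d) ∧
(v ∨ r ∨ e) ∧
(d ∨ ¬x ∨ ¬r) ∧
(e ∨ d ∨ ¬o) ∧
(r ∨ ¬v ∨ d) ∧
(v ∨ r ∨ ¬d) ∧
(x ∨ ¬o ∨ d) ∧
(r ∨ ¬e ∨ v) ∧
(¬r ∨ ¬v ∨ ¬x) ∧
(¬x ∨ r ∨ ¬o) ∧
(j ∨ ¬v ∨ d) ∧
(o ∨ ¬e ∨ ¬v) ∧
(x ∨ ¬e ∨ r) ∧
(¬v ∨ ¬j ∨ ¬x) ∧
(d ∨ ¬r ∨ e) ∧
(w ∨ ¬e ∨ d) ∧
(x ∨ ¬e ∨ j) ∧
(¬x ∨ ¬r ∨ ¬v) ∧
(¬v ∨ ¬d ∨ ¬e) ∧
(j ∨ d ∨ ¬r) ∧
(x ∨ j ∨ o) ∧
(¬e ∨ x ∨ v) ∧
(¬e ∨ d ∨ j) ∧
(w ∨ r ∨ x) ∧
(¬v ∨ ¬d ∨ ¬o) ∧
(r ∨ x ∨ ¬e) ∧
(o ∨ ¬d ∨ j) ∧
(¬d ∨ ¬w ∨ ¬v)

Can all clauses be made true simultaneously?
Yes

Yes, the formula is satisfiable.

One satisfying assignment is: d=True, v=False, w=False, r=True, x=False, o=False, j=True, e=False

Verification: With this assignment, all 48 clauses evaluate to true.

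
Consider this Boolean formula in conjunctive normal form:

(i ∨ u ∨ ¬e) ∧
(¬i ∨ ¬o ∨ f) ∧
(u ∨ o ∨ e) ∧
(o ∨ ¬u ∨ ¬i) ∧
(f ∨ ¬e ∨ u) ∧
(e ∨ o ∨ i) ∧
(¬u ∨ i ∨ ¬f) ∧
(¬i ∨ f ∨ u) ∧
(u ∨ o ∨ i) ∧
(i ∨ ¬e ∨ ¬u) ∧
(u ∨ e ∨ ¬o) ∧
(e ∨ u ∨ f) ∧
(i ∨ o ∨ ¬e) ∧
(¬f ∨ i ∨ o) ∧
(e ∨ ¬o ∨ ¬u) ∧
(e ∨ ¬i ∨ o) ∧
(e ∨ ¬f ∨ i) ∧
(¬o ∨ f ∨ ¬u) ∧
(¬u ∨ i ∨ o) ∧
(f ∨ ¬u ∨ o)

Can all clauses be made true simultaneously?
Yes

Yes, the formula is satisfiable.

One satisfying assignment is: o=True, f=True, u=True, i=True, e=True

Verification: With this assignment, all 20 clauses evaluate to true.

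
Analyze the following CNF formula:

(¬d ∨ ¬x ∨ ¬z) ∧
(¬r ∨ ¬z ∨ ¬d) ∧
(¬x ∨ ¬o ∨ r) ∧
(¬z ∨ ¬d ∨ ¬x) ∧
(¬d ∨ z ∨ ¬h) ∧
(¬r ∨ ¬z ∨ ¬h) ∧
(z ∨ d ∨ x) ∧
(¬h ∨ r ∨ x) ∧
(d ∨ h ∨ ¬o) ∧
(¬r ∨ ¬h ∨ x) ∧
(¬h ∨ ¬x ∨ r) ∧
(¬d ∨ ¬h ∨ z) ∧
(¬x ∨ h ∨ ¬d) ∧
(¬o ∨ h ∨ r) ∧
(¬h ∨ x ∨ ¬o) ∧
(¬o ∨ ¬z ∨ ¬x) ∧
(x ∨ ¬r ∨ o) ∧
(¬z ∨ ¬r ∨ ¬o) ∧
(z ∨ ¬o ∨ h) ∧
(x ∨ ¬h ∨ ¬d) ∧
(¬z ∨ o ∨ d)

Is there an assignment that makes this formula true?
Yes

Yes, the formula is satisfiable.

One satisfying assignment is: x=False, z=False, r=False, h=False, d=True, o=False

Verification: With this assignment, all 21 clauses evaluate to true.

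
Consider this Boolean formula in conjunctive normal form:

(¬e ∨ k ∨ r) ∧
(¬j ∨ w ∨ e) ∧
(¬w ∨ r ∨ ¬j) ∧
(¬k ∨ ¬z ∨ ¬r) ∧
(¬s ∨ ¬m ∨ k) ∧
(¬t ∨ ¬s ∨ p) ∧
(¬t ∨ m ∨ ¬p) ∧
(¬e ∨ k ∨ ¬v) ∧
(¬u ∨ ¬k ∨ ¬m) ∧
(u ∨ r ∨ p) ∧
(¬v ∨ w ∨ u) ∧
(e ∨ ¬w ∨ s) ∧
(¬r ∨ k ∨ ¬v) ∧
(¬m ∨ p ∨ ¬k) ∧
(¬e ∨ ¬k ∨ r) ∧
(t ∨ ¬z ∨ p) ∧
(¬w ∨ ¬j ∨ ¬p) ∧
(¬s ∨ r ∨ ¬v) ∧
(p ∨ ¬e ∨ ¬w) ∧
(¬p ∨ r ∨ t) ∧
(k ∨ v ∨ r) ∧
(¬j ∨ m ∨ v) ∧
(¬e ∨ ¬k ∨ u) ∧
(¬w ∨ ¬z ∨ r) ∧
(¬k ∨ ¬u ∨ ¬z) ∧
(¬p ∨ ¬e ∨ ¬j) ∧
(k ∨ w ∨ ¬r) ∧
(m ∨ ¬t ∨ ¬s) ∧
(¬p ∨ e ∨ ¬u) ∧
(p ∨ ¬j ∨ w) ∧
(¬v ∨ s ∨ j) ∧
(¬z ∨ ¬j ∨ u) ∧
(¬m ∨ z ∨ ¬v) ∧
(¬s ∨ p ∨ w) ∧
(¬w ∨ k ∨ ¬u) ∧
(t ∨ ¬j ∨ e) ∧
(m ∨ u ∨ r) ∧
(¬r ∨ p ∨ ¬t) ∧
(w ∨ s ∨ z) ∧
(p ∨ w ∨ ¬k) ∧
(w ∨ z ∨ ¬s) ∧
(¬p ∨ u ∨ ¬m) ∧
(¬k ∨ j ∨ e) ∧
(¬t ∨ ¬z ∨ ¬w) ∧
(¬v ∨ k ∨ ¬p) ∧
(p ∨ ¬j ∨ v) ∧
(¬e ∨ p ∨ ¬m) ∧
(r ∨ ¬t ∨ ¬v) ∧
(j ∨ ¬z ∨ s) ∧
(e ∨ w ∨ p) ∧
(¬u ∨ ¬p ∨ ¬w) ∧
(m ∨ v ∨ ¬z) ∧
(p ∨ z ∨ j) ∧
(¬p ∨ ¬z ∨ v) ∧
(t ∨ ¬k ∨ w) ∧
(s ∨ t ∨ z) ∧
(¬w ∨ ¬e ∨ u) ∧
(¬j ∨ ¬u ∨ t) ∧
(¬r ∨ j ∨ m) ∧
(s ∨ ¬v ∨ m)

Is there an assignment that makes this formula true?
No

No, the formula is not satisfiable.

No assignment of truth values to the variables can make all 60 clauses true simultaneously.

The formula is UNSAT (unsatisfiable).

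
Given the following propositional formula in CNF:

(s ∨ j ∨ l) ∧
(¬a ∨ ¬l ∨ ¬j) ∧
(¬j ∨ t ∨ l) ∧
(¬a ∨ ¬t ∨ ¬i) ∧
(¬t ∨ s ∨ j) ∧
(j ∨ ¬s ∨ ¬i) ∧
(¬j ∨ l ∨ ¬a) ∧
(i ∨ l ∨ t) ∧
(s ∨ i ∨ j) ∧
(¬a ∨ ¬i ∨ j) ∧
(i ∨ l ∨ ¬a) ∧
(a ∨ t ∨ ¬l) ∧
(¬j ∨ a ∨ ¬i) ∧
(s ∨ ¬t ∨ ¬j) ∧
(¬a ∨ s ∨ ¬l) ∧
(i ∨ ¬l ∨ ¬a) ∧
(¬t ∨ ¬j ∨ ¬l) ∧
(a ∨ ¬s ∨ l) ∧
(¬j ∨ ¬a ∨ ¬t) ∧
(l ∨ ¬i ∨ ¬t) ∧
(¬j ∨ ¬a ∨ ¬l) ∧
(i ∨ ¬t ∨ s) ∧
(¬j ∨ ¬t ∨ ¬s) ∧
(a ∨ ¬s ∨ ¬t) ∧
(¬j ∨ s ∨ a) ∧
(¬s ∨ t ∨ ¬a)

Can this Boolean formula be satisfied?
No

No, the formula is not satisfiable.

No assignment of truth values to the variables can make all 26 clauses true simultaneously.

The formula is UNSAT (unsatisfiable).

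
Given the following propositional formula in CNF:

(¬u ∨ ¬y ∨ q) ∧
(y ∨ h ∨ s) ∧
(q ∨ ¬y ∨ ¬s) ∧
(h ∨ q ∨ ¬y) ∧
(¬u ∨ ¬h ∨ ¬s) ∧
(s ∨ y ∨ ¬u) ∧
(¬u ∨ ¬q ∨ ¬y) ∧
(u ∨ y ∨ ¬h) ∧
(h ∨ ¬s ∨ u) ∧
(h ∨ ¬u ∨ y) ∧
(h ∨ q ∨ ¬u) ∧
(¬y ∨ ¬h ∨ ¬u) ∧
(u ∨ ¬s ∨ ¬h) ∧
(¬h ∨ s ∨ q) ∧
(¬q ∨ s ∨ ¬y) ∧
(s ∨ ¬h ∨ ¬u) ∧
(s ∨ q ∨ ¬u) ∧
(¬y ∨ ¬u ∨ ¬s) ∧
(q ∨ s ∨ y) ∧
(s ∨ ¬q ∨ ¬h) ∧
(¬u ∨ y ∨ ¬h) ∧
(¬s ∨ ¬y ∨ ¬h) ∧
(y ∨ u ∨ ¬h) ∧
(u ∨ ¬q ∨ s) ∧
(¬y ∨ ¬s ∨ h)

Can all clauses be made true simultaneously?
No

No, the formula is not satisfiable.

No assignment of truth values to the variables can make all 25 clauses true simultaneously.

The formula is UNSAT (unsatisfiable).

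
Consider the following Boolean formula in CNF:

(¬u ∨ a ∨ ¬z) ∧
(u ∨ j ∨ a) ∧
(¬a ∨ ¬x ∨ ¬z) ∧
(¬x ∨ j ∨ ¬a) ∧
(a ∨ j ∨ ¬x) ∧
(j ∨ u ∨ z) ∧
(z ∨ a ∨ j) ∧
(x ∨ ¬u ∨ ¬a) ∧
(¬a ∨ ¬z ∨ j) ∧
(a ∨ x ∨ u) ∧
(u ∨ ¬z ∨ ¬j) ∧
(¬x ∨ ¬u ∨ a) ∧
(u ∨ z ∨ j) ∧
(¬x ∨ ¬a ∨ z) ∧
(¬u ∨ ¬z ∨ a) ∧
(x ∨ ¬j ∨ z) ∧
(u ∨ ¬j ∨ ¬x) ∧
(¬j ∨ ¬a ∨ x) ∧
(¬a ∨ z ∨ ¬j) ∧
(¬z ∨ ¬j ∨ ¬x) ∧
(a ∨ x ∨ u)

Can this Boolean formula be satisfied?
No

No, the formula is not satisfiable.

No assignment of truth values to the variables can make all 21 clauses true simultaneously.

The formula is UNSAT (unsatisfiable).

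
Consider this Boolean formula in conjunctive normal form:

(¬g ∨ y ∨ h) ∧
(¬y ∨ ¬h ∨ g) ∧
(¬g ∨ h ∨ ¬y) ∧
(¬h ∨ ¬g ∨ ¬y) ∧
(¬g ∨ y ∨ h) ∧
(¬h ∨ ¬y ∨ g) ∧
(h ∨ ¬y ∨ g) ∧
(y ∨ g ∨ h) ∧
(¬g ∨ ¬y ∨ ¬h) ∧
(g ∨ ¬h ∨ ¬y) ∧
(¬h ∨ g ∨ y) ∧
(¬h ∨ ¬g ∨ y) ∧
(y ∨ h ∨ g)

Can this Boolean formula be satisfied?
No

No, the formula is not satisfiable.

No assignment of truth values to the variables can make all 13 clauses true simultaneously.

The formula is UNSAT (unsatisfiable).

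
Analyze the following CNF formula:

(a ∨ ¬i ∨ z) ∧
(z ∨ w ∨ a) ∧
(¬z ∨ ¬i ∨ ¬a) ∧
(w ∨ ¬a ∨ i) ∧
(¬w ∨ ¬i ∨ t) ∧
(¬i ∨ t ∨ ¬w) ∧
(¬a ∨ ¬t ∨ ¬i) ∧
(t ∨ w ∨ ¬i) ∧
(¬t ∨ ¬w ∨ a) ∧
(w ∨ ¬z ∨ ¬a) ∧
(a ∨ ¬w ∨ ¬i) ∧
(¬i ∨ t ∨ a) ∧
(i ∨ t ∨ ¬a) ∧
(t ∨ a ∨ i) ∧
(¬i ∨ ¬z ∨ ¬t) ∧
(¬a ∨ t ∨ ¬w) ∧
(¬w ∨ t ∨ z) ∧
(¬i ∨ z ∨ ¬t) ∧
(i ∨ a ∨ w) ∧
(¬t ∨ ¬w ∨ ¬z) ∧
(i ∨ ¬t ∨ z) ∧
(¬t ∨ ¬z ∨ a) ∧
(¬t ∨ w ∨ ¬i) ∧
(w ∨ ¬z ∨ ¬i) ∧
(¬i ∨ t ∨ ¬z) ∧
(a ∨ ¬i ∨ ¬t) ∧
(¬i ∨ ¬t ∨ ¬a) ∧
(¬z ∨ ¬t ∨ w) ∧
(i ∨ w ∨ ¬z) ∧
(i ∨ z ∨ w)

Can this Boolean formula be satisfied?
No

No, the formula is not satisfiable.

No assignment of truth values to the variables can make all 30 clauses true simultaneously.

The formula is UNSAT (unsatisfiable).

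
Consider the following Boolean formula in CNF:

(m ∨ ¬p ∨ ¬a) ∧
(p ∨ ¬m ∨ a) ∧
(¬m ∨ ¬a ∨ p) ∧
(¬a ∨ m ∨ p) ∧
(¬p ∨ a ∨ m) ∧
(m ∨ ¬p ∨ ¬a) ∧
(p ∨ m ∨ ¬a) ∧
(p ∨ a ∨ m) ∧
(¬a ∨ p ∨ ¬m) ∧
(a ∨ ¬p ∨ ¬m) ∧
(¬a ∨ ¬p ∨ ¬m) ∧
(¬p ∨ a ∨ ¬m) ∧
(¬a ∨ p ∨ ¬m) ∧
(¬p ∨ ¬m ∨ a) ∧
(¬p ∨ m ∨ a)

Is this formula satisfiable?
No

No, the formula is not satisfiable.

No assignment of truth values to the variables can make all 15 clauses true simultaneously.

The formula is UNSAT (unsatisfiable).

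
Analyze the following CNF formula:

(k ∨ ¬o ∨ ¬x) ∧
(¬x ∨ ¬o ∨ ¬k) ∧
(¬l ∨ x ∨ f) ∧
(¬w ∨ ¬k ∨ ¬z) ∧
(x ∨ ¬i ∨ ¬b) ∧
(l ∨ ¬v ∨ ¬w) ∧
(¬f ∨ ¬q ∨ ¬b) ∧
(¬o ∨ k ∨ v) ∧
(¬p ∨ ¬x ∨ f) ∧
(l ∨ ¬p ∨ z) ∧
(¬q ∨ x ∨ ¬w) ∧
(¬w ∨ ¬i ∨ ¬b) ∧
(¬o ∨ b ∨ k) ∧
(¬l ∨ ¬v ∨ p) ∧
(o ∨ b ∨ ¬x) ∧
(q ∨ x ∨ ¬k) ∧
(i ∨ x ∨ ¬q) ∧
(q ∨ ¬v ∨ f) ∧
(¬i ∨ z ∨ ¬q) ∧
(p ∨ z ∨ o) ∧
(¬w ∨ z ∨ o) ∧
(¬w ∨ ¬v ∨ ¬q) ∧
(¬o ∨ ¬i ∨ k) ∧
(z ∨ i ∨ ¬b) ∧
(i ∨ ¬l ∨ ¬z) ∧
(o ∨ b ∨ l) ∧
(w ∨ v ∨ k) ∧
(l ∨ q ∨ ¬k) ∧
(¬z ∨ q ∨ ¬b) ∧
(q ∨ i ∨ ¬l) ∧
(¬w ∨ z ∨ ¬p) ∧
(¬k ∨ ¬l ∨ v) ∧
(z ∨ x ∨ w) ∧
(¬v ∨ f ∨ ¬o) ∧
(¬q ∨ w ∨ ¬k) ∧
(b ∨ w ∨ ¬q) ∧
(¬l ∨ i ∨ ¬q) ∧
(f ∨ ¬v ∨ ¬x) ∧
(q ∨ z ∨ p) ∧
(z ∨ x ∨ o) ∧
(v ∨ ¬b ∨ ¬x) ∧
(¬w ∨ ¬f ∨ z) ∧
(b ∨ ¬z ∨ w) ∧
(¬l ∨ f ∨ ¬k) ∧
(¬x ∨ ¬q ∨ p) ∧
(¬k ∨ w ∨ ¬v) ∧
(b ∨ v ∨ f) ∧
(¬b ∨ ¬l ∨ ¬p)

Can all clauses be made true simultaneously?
Yes

Yes, the formula is satisfiable.

One satisfying assignment is: x=False, b=False, v=False, i=True, f=True, z=True, l=True, k=False, w=True, p=False, q=False, o=False

Verification: With this assignment, all 48 clauses evaluate to true.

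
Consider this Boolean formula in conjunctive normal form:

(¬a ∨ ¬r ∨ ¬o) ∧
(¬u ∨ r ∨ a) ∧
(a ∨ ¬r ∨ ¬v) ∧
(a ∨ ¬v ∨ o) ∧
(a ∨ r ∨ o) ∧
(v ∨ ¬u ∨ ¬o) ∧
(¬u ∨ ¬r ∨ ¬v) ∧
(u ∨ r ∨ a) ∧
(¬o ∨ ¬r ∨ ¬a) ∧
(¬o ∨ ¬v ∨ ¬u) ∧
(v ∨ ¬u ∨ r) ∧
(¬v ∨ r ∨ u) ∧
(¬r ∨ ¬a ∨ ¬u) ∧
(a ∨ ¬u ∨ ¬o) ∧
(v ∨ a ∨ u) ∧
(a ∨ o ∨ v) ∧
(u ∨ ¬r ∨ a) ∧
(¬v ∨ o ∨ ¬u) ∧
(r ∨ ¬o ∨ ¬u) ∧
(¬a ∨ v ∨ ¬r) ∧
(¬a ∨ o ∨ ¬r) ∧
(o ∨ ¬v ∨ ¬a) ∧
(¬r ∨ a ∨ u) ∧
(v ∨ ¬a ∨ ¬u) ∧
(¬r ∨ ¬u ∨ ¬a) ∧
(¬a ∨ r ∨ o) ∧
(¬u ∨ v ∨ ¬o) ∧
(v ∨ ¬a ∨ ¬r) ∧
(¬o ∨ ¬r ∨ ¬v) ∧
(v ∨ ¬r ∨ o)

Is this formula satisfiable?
Yes

Yes, the formula is satisfiable.

One satisfying assignment is: a=True, v=False, u=False, o=True, r=False

Verification: With this assignment, all 30 clauses evaluate to true.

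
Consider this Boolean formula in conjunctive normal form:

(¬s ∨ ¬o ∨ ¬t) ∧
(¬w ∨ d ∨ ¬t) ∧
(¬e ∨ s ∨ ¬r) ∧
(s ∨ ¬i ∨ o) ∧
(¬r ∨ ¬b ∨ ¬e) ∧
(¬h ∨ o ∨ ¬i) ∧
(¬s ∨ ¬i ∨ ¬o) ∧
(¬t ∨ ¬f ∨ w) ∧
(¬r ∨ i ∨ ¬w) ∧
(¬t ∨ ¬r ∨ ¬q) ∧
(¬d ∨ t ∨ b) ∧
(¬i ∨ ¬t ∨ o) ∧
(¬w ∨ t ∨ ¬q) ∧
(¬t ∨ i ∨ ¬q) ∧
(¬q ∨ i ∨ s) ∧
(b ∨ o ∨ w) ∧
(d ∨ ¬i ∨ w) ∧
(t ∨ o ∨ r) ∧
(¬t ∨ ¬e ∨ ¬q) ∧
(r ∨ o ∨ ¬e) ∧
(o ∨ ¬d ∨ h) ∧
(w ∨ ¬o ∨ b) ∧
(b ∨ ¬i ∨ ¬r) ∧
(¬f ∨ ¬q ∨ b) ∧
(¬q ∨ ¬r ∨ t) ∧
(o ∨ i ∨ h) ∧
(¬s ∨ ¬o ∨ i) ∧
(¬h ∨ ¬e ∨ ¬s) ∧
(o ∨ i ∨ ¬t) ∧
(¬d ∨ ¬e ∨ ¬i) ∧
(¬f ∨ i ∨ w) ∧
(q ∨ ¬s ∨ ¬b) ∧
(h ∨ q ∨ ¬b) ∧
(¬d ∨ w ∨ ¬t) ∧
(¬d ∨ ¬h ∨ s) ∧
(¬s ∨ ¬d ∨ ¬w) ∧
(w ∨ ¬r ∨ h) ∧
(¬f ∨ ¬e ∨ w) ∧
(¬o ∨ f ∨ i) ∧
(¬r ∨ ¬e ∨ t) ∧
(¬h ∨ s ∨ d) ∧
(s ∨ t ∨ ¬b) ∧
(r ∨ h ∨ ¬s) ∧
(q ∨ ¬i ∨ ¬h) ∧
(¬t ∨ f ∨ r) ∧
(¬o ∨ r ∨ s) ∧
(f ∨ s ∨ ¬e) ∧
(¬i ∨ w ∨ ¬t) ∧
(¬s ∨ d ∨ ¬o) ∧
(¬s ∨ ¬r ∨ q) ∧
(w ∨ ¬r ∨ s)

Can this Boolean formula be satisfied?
No

No, the formula is not satisfiable.

No assignment of truth values to the variables can make all 51 clauses true simultaneously.

The formula is UNSAT (unsatisfiable).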